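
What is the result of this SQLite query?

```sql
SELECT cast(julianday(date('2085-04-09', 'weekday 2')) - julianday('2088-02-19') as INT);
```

-1045

`weekday 2` advances to the next Tuesday; 2085-04-09 is a Monday, so it moves forward to 2085-04-10.
20 days remain in April 2085 after the 10th (30 − 10).
Full months from May 2085 through January 2088 contribute their day counts.
Then 19 days into February 2088.
Total: 20 + 31 + 30 + 31 + 31 + 30 + 31 + 30 + 31 + 31 + 28 + 31 + 30 + 31 + 30 + 31 + 31 + 30 + 31 + 30 + 31 + 31 + 28 + 31 + 30 + 31 + 30 + 31 + 31 + 30 + 31 + 30 + 31 + 31 + 19 = 1045.
The subtraction is earlier − later, so the result is −1045 → -1045.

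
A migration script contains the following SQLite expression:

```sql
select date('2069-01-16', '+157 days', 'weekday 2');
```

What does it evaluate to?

2069-06-25

Applying '+157 days' to 2069-01-16: counting 157 days forward gives 2069-06-22.
`weekday 2` advances to the next Tuesday; 2069-06-22 is a Saturday, so it moves forward to 2069-06-25.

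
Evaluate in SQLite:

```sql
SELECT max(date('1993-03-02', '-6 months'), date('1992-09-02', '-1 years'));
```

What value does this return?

date('1993-03-02', '-6 months') → 1992-09-02.
date('1992-09-02', '-1 years') → 1991-09-02.
Later of the two is 1992-09-02.

1992-09-02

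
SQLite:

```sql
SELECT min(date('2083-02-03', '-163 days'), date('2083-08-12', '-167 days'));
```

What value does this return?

2082-08-24

date('2083-02-03', '-163 days') → 2082-08-24.
date('2083-08-12', '-167 days') → 2083-02-26.
Earlier of the two is 2082-08-24.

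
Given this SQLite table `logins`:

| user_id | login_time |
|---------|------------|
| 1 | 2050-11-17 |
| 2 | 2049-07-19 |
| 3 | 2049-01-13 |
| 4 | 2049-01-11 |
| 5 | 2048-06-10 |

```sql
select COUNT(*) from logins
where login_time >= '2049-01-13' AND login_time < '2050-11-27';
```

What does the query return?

Rows in [2049-01-13, 2050-11-27): 2050-11-17, 2049-07-19, 2049-01-13 → 3 rows.

3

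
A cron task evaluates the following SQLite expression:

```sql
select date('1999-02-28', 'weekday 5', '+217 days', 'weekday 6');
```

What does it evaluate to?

1999-10-09

`weekday 5` advances to the next Friday; 1999-02-28 is a Sunday, so it moves forward to 1999-03-05.
Applying '+217 days' to 1999-03-05: counting 217 days forward gives 1999-10-08.
`weekday 6` advances to the next Saturday; 1999-10-08 is a Friday, so it moves forward to 1999-10-09.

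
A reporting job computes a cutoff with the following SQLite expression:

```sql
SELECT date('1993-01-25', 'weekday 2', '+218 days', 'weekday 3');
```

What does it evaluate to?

1993-09-01

`weekday 2` advances to the next Tuesday; 1993-01-25 is a Monday, so it moves forward to 1993-01-26.
Applying '+218 days' to 1993-01-26: counting 218 days forward gives 1993-09-01.
`weekday 3` advances to the next Wednesday; 1993-09-01 is already a Wednesday, so it stays at 1993-09-01.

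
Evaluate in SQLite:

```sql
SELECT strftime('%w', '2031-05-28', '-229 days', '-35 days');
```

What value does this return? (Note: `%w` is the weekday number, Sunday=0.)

First apply '-229 days', '-35 days': 2031-05-28 → 2030-09-06.
2030-09-06 is a Friday; with Sunday=0 that is 5.

5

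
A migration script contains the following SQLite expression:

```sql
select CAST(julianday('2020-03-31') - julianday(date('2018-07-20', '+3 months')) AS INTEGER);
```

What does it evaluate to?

528

Adding +3 months to 2018-07-20 gives 2018-10-20.
11 days remain in October 2018 after the 20th (31 − 20).
Full months from November 2018 through February 2020 contribute their day counts.
Then 31 days into March 2020.
Total: 11 + 30 + 31 + 31 + 28 + 31 + 30 + 31 + 30 + 31 + 31 + 30 + 31 + 30 + 31 + 31 + 29 + 31 = 528.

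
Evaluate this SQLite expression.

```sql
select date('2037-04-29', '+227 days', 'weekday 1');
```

Applying '+227 days' to 2037-04-29: counting 227 days forward gives 2037-12-12.
`weekday 1` advances to the next Monday; 2037-12-12 is a Saturday, so it moves forward to 2037-12-14.

2037-12-14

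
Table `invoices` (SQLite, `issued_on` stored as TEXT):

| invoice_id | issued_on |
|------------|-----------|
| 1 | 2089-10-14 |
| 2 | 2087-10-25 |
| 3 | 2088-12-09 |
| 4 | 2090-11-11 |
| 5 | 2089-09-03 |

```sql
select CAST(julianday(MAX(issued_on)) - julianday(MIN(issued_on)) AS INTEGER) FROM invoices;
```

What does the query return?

1113

MIN = 2087-10-25, MAX = 2090-11-11.
6 days remain in October 2087 after the 25th (31 − 25).
Full months from November 2087 through October 2090 contribute their day counts.
Then 11 days into November 2090.
Total: 6 + 30 + 31 + 31 + 29 + 31 + 30 + 31 + 30 + 31 + 31 + 30 + 31 + 30 + 31 + 31 + 28 + 31 + 30 + 31 + 30 + 31 + 31 + 30 + 31 + 30 + 31 + 31 + 28 + 31 + 30 + 31 + 30 + 31 + 31 + 30 + 31 + 11 = 1113.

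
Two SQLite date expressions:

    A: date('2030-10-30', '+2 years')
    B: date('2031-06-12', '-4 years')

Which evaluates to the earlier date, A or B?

B

A = 2032-10-30.
B = 2027-06-12.
B is earlier.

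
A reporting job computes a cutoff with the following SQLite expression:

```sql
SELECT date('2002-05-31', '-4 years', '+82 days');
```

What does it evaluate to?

Adding -4 years to 2002-05-31 gives 1998-05-31.
Applying '+82 days' to 1998-05-31: counting 82 days forward gives 1998-08-21.

1998-08-21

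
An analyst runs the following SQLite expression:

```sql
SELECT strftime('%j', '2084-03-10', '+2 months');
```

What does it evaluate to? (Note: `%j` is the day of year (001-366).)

131

First apply '+2 months': 2084-03-10 → 2084-05-10.
Day-of-year for 2084-05-10: days since 2084-01-01 inclusive = 131, zero-padded to 131.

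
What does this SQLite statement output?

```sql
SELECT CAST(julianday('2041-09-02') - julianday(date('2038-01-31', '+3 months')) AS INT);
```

Adding +3 months to 2038-01-31 targets 2038-04-31. April 2038 has only 30 days, so SQLite normalizes the 1-day overflow forward to 2038-05-01.
30 days remain in May 2038 after the 1st (31 − 1).
Full months from June 2038 through August 2041 contribute their day counts.
Then 2 days into September 2041.
Total: 30 + 30 + 31 + 31 + 30 + 31 + 30 + 31 + 31 + 28 + 31 + 30 + 31 + 30 + 31 + 31 + 30 + 31 + 30 + 31 + 31 + 29 + 31 + 30 + 31 + 30 + 31 + 31 + 30 + 31 + 30 + 31 + 31 + 28 + 31 + 30 + 31 + 30 + 31 + 31 + 2 = 1220.

1220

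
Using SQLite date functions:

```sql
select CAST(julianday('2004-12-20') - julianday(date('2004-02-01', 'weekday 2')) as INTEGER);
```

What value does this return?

`weekday 2` advances to the next Tuesday; 2004-02-01 is a Sunday, so it moves forward to 2004-02-03.
26 days remain in February 2004 after the 3rd (29 − 3).
Full months from March 2004 through November 2004 contribute their day counts.
Then 20 days into December 2004.
Total: 26 + 31 + 30 + 31 + 30 + 31 + 31 + 30 + 31 + 30 + 20 = 321.

321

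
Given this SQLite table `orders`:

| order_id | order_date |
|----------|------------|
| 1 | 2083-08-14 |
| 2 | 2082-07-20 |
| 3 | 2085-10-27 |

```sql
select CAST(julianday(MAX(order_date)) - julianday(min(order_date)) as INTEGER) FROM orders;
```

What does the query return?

MIN = 2082-07-20, MAX = 2085-10-27.
11 days remain in July 2082 after the 20th (31 − 20).
Full months from August 2082 through September 2085 contribute their day counts.
Then 27 days into October 2085.
Total: 11 + 31 + 30 + 31 + 30 + 31 + 31 + 28 + 31 + 30 + 31 + 30 + 31 + 31 + 30 + 31 + 30 + 31 + 31 + 29 + 31 + 30 + 31 + 30 + 31 + 31 + 30 + 31 + 30 + 31 + 31 + 28 + 31 + 30 + 31 + 30 + 31 + 31 + 30 + 27 = 1195.

1195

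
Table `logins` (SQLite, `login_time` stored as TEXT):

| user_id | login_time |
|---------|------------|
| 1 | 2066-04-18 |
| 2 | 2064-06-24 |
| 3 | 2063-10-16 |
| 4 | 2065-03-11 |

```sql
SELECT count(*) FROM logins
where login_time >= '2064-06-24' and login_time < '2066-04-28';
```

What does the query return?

3

Rows in [2064-06-24, 2066-04-28): 2066-04-18, 2064-06-24, 2065-03-11 → 3 rows.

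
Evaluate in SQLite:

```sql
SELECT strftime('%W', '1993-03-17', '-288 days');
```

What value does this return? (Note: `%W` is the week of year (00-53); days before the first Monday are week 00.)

22

First apply '-288 days': 1993-03-17 → 1992-06-02.
1992-06-02 is a Tuesday. SQLite's %W counts Mondays since the year started; the result is 22.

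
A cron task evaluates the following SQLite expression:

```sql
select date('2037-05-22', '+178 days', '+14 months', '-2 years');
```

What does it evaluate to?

2037-01-16

Applying '+178 days' to 2037-05-22: counting 178 days forward gives 2037-11-16.
Adding +14 months to 2037-11-16 gives 2039-01-16.
Adding -2 years to 2039-01-16 gives 2037-01-16.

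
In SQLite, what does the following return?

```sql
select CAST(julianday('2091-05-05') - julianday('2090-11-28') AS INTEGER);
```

158

2 days remain in November 2090 after the 28th (30 − 28).
December 2090: 31 days.
January 2091: 31 days.
February 2091: 28 days.
March 2091: 31 days.
April 2091: 30 days.
Then 5 days into May 2091.
Total: 2 + 31 + 31 + 28 + 31 + 30 + 5 = 158.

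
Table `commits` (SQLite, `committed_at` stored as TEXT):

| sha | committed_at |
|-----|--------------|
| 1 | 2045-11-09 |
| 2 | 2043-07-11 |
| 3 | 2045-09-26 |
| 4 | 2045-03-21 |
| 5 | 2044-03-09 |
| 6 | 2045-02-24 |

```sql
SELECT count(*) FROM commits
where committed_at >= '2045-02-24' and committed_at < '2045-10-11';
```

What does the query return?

3

Rows in [2045-02-24, 2045-10-11): 2045-09-26, 2045-03-21, 2045-02-24 → 3 rows.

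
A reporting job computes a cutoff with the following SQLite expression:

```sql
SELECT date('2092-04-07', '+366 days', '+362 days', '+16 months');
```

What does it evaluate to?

Applying '+366 days' to 2092-04-07: counting 366 days forward gives 2093-04-08.
Applying '+362 days' to 2093-04-08: counting 362 days forward gives 2094-04-05.
Adding +16 months to 2094-04-05 gives 2095-08-05.

2095-08-05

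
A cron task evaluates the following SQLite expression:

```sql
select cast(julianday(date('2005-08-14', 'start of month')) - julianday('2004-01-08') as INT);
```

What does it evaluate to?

`start of month` rewinds 2005-08-14 to 2005-08-01.
23 days remain in January 2004 after the 8th (31 − 8).
Full months from February 2004 through July 2005 contribute their day counts.
Then 1 day into August 2005.
Total: 23 + 29 + 31 + 30 + 31 + 30 + 31 + 31 + 30 + 31 + 30 + 31 + 31 + 28 + 31 + 30 + 31 + 30 + 31 + 1 = 571.

571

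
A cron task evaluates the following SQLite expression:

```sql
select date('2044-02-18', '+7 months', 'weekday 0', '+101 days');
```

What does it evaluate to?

2044-12-28

Adding +7 months to 2044-02-18 gives 2044-09-18.
`weekday 0` advances to the next Sunday; 2044-09-18 is already a Sunday, so it stays at 2044-09-18.
Applying '+101 days' to 2044-09-18: counting 101 days forward gives 2044-12-28.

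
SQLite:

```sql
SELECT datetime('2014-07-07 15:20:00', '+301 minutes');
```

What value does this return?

2014-07-07 20:21:00

301 minutes = 5h 1m; +301 minutes from 2014-07-07 15:20:00 is 2014-07-07 20:21:00.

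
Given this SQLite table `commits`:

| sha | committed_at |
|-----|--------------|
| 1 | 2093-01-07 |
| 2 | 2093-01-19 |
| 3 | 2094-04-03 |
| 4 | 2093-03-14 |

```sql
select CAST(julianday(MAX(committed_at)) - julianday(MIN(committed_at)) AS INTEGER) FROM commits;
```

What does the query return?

MIN = 2093-01-07, MAX = 2094-04-03.
24 days remain in January 2093 after the 7th (31 − 7).
Full months from February 2093 through March 2094 contribute their day counts.
Then 3 days into April 2094.
Total: 24 + 28 + 31 + 30 + 31 + 30 + 31 + 31 + 30 + 31 + 30 + 31 + 31 + 28 + 31 + 3 = 451.

451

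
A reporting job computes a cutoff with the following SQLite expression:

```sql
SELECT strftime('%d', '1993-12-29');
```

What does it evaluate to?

29

`%d` extracts the 2-digit day of month: 29.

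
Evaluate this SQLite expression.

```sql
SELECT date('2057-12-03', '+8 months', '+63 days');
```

Adding +8 months to 2057-12-03 gives 2058-08-03.
Applying '+63 days' to 2058-08-03: counting 63 days forward gives 2058-10-05.

2058-10-05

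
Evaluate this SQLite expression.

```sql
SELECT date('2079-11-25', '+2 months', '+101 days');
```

2080-05-05

Adding +2 months to 2079-11-25 gives 2080-01-25.
Applying '+101 days' to 2080-01-25: counting 101 days forward gives 2080-05-05.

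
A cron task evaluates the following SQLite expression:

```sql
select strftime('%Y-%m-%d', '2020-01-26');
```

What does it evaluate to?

`%Y-%m-%d` extracts the ISO date: 2020-01-26.

2020-01-26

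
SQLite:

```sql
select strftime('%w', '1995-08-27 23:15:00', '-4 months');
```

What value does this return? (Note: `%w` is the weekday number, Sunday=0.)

First apply '-4 months': 1995-08-27 23:15:00 → 1995-04-27 23:15:00.
1995-04-27 is a Thursday; with Sunday=0 that is 4.

4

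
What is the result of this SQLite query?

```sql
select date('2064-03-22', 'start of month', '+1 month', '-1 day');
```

`start of month` rewinds 2064-03-22 to 2064-03-01.
Adding +1 month to 2064-03-01 gives 2064-04-01.
Going back 1 day from 2064-04-01 reaches 2064-03-31 (last day of March, 31 days).

2064-03-31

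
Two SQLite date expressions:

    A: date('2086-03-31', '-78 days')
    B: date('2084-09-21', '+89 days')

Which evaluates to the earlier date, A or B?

B

A = 2086-01-12.
B = 2084-12-19.
B is earlier.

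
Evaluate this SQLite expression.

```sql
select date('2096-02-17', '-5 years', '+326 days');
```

Adding -5 years to 2096-02-17 gives 2091-02-17.
Applying '+326 days' to 2091-02-17: counting 326 days forward gives 2092-01-09.

2092-01-09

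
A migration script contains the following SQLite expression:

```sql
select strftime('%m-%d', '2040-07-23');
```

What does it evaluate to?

07-23

`%m-%d` extracts the month-day: 07-23.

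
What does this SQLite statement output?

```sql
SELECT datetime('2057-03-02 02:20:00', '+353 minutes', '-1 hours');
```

353 minutes = 5h 53m; +353 minutes from 2057-03-02 02:20:00 is 2057-03-02 08:13:00.
-1 hours from 2057-03-02 08:13:00 is 2057-03-02 07:13:00.

2057-03-02 07:13:00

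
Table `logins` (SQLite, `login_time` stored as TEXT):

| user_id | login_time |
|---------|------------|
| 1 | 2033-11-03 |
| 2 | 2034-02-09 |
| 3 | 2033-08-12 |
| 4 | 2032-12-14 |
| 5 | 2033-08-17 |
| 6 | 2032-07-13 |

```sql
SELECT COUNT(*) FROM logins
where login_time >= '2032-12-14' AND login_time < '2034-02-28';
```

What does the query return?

5

Rows in [2032-12-14, 2034-02-28): 2033-11-03, 2034-02-09, 2033-08-12, 2032-12-14, 2033-08-17 → 5 rows.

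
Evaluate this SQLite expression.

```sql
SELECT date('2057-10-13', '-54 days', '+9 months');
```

Applying '-54 days' to 2057-10-13: counting 54 days back gives 2057-08-20.
Adding +9 months to 2057-08-20 gives 2058-05-20.

2058-05-20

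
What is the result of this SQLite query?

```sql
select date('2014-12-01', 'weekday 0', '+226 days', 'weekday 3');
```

2015-07-22

`weekday 0` advances to the next Sunday; 2014-12-01 is a Monday, so it moves forward to 2014-12-07.
Applying '+226 days' to 2014-12-07: counting 226 days forward gives 2015-07-21.
`weekday 3` advances to the next Wednesday; 2015-07-21 is a Tuesday, so it moves forward to 2015-07-22.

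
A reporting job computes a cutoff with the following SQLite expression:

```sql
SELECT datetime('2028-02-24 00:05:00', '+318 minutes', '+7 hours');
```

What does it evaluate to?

2028-02-24 12:23:00

318 minutes = 5h 18m; +318 minutes from 2028-02-24 00:05:00 is 2028-02-24 05:23:00.
+7 hours from 2028-02-24 05:23:00 is 2028-02-24 12:23:00.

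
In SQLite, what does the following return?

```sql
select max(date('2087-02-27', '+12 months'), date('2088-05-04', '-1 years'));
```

date('2087-02-27', '+12 months') → 2088-02-27.
date('2088-05-04', '-1 years') → 2087-05-04.
Later of the two is 2088-02-27.

2088-02-27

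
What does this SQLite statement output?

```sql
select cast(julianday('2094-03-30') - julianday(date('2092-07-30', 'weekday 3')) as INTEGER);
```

608

`weekday 3` advances to the next Wednesday; 2092-07-30 is already a Wednesday, so it stays at 2092-07-30.
1 day remains in July 2092 after the 30th (31 − 30).
Full months from August 2092 through February 2094 contribute their day counts.
Then 30 days into March 2094.
Total: 1 + 31 + 30 + 31 + 30 + 31 + 31 + 28 + 31 + 30 + 31 + 30 + 31 + 31 + 30 + 31 + 30 + 31 + 31 + 28 + 30 = 608.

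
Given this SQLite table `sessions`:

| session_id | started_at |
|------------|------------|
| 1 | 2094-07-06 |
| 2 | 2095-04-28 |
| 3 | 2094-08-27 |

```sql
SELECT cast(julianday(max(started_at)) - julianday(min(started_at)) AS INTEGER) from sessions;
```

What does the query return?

MIN = 2094-07-06, MAX = 2095-04-28.
25 days remain in July 2094 after the 6th (31 − 6).
Full months from August 2094 through March 2095 contribute their day counts.
Then 28 days into April 2095.
Total: 25 + 31 + 30 + 31 + 30 + 31 + 31 + 28 + 31 + 28 = 296.

296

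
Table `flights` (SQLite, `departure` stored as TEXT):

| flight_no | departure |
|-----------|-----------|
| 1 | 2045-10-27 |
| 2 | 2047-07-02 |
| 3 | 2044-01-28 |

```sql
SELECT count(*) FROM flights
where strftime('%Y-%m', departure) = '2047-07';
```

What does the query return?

Rows with year-month 2047-07: 2047-07-02 → 1.

1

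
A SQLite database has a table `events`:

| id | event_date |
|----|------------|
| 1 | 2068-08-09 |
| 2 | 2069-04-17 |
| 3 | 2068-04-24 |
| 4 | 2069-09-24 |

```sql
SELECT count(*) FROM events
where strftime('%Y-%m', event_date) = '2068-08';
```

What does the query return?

1

Rows with year-month 2068-08: 2068-08-09 → 1.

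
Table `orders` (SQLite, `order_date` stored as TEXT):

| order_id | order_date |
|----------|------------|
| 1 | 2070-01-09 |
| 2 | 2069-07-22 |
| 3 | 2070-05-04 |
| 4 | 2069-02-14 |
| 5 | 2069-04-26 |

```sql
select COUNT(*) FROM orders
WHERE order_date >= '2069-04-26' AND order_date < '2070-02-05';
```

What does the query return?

3

Rows in [2069-04-26, 2070-02-05): 2070-01-09, 2069-07-22, 2069-04-26 → 3 rows.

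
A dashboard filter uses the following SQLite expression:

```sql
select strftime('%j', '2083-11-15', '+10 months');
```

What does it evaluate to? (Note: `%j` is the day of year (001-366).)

259

First apply '+10 months': 2083-11-15 → 2084-09-15.
Day-of-year for 2084-09-15: days since 2084-01-01 inclusive = 259, zero-padded to 259.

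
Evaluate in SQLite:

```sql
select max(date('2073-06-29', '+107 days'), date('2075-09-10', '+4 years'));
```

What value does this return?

2079-09-10

date('2073-06-29', '+107 days') → 2073-10-14.
date('2075-09-10', '+4 years') → 2079-09-10.
Later of the two is 2079-09-10.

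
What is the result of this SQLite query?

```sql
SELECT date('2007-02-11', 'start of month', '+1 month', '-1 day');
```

2007-02-28

`start of month` rewinds 2007-02-11 to 2007-02-01.
Adding +1 month to 2007-02-01 gives 2007-03-01.
Going back 1 day from 2007-03-01 reaches 2007-02-28 (last day of February, 28 days).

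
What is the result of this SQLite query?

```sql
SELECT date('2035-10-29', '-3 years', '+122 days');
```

Adding -3 years to 2035-10-29 gives 2032-10-29.
Applying '+122 days' to 2032-10-29: counting 122 days forward gives 2033-02-28.

2033-02-28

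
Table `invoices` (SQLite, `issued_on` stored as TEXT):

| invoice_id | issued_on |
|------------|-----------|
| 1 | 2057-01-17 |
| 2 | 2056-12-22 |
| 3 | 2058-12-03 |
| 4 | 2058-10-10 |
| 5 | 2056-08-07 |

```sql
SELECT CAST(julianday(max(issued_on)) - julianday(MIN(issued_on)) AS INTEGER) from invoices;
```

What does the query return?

848

MIN = 2056-08-07, MAX = 2058-12-03.
24 days remain in August 2056 after the 7th (31 − 7).
Full months from September 2056 through November 2058 contribute their day counts.
Then 3 days into December 2058.
Total: 24 + 30 + 31 + 30 + 31 + 31 + 28 + 31 + 30 + 31 + 30 + 31 + 31 + 30 + 31 + 30 + 31 + 31 + 28 + 31 + 30 + 31 + 30 + 31 + 31 + 30 + 31 + 30 + 3 = 848.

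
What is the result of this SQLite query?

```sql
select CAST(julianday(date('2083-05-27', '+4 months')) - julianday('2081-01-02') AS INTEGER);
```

Adding +4 months to 2083-05-27 gives 2083-09-27.
29 days remain in January 2081 after the 2nd (31 − 2).
Full months from February 2081 through August 2083 contribute their day counts.
Then 27 days into September 2083.
Total: 29 + 28 + 31 + 30 + 31 + 30 + 31 + 31 + 30 + 31 + 30 + 31 + 31 + 28 + 31 + 30 + 31 + 30 + 31 + 31 + 30 + 31 + 30 + 31 + 31 + 28 + 31 + 30 + 31 + 30 + 31 + 31 + 27 = 998.

998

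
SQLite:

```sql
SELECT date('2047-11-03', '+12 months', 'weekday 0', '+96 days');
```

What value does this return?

Adding +12 months to 2047-11-03 gives 2048-11-03.
`weekday 0` advances to the next Sunday; 2048-11-03 is a Tuesday, so it moves forward to 2048-11-08.
Applying '+96 days' to 2048-11-08: counting 96 days forward gives 2049-02-12.

2049-02-12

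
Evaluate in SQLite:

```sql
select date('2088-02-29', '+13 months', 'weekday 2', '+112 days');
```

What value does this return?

Adding +13 months to 2088-02-29 gives 2089-03-29.
`weekday 2` advances to the next Tuesday; 2089-03-29 is already a Tuesday, so it stays at 2089-03-29.
Applying '+112 days' to 2089-03-29: counting 112 days forward gives 2089-07-19.

2089-07-19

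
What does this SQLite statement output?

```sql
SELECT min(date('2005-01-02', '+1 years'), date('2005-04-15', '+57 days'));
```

date('2005-01-02', '+1 years') → 2006-01-02.
date('2005-04-15', '+57 days') → 2005-06-11.
Earlier of the two is 2005-06-11.

2005-06-11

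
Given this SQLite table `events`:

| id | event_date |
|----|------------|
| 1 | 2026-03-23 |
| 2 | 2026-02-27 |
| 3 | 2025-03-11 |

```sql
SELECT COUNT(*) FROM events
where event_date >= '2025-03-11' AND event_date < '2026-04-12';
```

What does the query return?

Rows in [2025-03-11, 2026-04-12): 2026-03-23, 2026-02-27, 2025-03-11 → 3 rows.

3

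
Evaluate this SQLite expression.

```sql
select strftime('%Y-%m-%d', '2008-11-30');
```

2008-11-30

`%Y-%m-%d` extracts the ISO date: 2008-11-30.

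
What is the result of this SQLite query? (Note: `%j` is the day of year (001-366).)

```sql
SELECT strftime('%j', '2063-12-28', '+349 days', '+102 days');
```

082

First apply '+349 days', '+102 days': 2063-12-28 → 2065-03-23.
Day-of-year for 2065-03-23: days since 2065-01-01 inclusive = 82, zero-padded to 082.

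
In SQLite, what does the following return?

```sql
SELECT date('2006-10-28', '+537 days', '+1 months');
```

2008-05-17

Applying '+537 days' to 2006-10-28: counting 537 days forward gives 2008-04-17.
Adding +1 month to 2008-04-17 gives 2008-05-17.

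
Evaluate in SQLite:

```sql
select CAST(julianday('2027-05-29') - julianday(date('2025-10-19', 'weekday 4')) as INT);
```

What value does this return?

583

`weekday 4` advances to the next Thursday; 2025-10-19 is a Sunday, so it moves forward to 2025-10-23.
8 days remain in October 2025 after the 23rd (31 − 23).
Full months from November 2025 through April 2027 contribute their day counts.
Then 29 days into May 2027.
Total: 8 + 30 + 31 + 31 + 28 + 31 + 30 + 31 + 30 + 31 + 31 + 30 + 31 + 30 + 31 + 31 + 28 + 31 + 30 + 29 = 583.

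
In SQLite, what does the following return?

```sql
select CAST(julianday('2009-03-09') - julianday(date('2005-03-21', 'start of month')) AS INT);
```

`start of month` rewinds 2005-03-21 to 2005-03-01.
30 days remain in March 2005 after the 1st (31 − 1).
Full months from April 2005 through February 2009 contribute their day counts.
Then 9 days into March 2009.
Total: 30 + 30 + 31 + 30 + 31 + 31 + 30 + 31 + 30 + 31 + 31 + 28 + 31 + 30 + 31 + 30 + 31 + 31 + 30 + 31 + 30 + 31 + 31 + 28 + 31 + 30 + 31 + 30 + 31 + 31 + 30 + 31 + 30 + 31 + 31 + 29 + 31 + 30 + 31 + 30 + 31 + 31 + 30 + 31 + 30 + 31 + 31 + 28 + 9 = 1469.

1469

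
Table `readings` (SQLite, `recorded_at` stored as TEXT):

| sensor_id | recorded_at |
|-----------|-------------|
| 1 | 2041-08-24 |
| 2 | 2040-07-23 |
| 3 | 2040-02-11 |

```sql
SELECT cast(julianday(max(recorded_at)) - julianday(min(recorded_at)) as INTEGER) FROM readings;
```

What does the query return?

560

MIN = 2040-02-11, MAX = 2041-08-24.
18 days remain in February 2040 after the 11th (29 − 11).
Full months from March 2040 through July 2041 contribute their day counts.
Then 24 days into August 2041.
Total: 18 + 31 + 30 + 31 + 30 + 31 + 31 + 30 + 31 + 30 + 31 + 31 + 28 + 31 + 30 + 31 + 30 + 31 + 24 = 560.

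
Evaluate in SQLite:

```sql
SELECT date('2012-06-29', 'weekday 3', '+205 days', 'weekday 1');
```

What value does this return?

`weekday 3` advances to the next Wednesday; 2012-06-29 is a Friday, so it moves forward to 2012-07-04.
Applying '+205 days' to 2012-07-04: counting 205 days forward gives 2013-01-25.
`weekday 1` advances to the next Monday; 2013-01-25 is a Friday, so it moves forward to 2013-01-28.

2013-01-28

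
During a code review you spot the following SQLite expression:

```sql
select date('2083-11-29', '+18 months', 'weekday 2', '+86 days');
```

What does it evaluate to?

Adding +18 months to 2083-11-29 gives 2085-05-29.
`weekday 2` advances to the next Tuesday; 2085-05-29 is already a Tuesday, so it stays at 2085-05-29.
Applying '+86 days' to 2085-05-29: counting 86 days forward gives 2085-08-23.

2085-08-23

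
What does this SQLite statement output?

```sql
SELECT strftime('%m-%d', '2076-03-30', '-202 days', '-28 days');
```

First apply '-202 days', '-28 days': 2076-03-30 → 2075-08-13.
`%m-%d` extracts the month-day: 08-13.

08-13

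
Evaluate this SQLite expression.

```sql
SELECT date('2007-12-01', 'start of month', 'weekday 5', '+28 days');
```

`start of month` rewinds 2007-12-01 to 2007-12-01.
`weekday 5` advances to the next Friday; 2007-12-01 is a Saturday, so it moves forward to 2007-12-07.
December 2007 has 31 days; 24 remain after the 7th, so 25 days reach 2008-01-01.
Advancing 3 more days within January lands on 2008-01-04.

2008-01-04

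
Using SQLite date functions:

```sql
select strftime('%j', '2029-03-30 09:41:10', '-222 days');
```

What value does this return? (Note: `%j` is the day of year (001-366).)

233

First apply '-222 days': 2029-03-30 09:41:10 → 2028-08-20 09:41:10.
Day-of-year for 2028-08-20: days since 2028-01-01 inclusive = 233, zero-padded to 233.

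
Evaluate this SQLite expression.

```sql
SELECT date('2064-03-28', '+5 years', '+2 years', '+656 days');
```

Adding +5 years to 2064-03-28 gives 2069-03-28.
Adding +2 years to 2069-03-28 gives 2071-03-28.
Applying '+656 days' to 2071-03-28: counting 656 days forward gives 2073-01-12.

2073-01-12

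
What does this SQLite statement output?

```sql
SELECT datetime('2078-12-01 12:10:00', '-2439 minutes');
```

2078-11-29 19:31:00

2439 minutes = 40h 39m; -2439 minutes from 2078-12-01 12:10:00 is 2078-11-29 19:31:00 (crosses midnight).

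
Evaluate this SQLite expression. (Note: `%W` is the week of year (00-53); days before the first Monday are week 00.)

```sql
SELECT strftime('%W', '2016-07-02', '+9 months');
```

First apply '+9 months': 2016-07-02 → 2017-04-02.
2017-04-02 is a Sunday. SQLite's %W counts Mondays since the year started; the result is 13.

13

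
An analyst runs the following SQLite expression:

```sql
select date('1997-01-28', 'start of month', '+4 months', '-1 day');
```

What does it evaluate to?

1997-04-30

`start of month` rewinds 1997-01-28 to 1997-01-01.
Adding +4 months to 1997-01-01 gives 1997-05-01.
Going back 1 day from 1997-05-01 reaches 1997-04-30 (last day of April, 30 days).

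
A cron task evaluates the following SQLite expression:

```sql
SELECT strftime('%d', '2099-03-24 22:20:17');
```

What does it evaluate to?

24

`%d` extracts the 2-digit day of month: 24.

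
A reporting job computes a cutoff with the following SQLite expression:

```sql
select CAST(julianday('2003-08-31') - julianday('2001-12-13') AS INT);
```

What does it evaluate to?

626

18 days remain in December 2001 after the 13th (31 − 13).
Full months from January 2002 through July 2003 contribute their day counts.
Then 31 days into August 2003.
Total: 18 + 31 + 28 + 31 + 30 + 31 + 30 + 31 + 31 + 30 + 31 + 30 + 31 + 31 + 28 + 31 + 30 + 31 + 30 + 31 + 31 = 626.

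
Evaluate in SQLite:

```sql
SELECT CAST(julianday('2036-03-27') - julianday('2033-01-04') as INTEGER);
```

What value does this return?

1178

27 days remain in January 2033 after the 4th (31 − 4).
Full months from February 2033 through February 2036 contribute their day counts.
Then 27 days into March 2036.
Total: 27 + 28 + 31 + 30 + 31 + 30 + 31 + 31 + 30 + 31 + 30 + 31 + 31 + 28 + 31 + 30 + 31 + 30 + 31 + 31 + 30 + 31 + 30 + 31 + 31 + 28 + 31 + 30 + 31 + 30 + 31 + 31 + 30 + 31 + 30 + 31 + 31 + 29 + 27 = 1178.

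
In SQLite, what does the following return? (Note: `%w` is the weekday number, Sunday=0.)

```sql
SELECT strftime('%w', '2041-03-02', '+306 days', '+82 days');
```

First apply '+306 days', '+82 days': 2041-03-02 → 2042-03-25.
2042-03-25 is a Tuesday; with Sunday=0 that is 2.

2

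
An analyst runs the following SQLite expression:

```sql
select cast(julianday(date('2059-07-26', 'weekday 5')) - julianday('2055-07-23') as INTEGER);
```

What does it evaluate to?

1470

`weekday 5` advances to the next Friday; 2059-07-26 is a Saturday, so it moves forward to 2059-08-01.
8 days remain in July 2055 after the 23rd (31 − 23).
Full months from August 2055 through July 2059 contribute their day counts.
Then 1 day into August 2059.
Total: 8 + 31 + 30 + 31 + 30 + 31 + 31 + 29 + 31 + 30 + 31 + 30 + 31 + 31 + 30 + 31 + 30 + 31 + 31 + 28 + 31 + 30 + 31 + 30 + 31 + 31 + 30 + 31 + 30 + 31 + 31 + 28 + 31 + 30 + 31 + 30 + 31 + 31 + 30 + 31 + 30 + 31 + 31 + 28 + 31 + 30 + 31 + 30 + 31 + 1 = 1470.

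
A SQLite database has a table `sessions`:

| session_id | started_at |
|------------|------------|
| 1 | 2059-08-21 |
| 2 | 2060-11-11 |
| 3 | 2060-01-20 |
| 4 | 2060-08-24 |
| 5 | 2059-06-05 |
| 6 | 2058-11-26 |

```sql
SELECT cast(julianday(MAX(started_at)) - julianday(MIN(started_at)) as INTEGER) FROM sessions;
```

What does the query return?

MIN = 2058-11-26, MAX = 2060-11-11.
4 days remain in November 2058 after the 26th (30 − 26).
Full months from December 2058 through October 2060 contribute their day counts.
Then 11 days into November 2060.
Total: 4 + 31 + 31 + 28 + 31 + 30 + 31 + 30 + 31 + 31 + 30 + 31 + 30 + 31 + 31 + 29 + 31 + 30 + 31 + 30 + 31 + 31 + 30 + 31 + 11 = 716.

716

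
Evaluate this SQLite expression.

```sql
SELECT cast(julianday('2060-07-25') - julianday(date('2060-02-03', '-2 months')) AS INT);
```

Adding -2 months to 2060-02-03 gives 2059-12-03.
28 days remain in December 2059 after the 3rd (31 − 3).
Full months from January 2060 through June 2060 contribute their day counts.
Then 25 days into July 2060.
Total: 28 + 31 + 29 + 31 + 30 + 31 + 30 + 25 = 235.

235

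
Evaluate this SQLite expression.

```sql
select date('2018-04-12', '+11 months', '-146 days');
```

Adding +11 months to 2018-04-12 gives 2019-03-12.
Applying '-146 days' to 2019-03-12: counting 146 days back gives 2018-10-17.

2018-10-17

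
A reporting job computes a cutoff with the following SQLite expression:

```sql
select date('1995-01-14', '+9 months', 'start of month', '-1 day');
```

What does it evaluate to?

1995-09-30

Adding +9 months to 1995-01-14 gives 1995-10-14.
`start of month` rewinds 1995-10-14 to 1995-10-01.
Going back 1 day from 1995-10-01 reaches 1995-09-30 (last day of September, 30 days).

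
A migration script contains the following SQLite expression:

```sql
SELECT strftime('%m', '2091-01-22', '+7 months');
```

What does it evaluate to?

08

First apply '+7 months': 2091-01-22 → 2091-08-22.
`%m` extracts the 2-digit month (01-12): 08.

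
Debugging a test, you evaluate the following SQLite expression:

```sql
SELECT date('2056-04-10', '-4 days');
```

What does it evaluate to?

Going back 4 days within April lands on 2056-04-06.

2056-04-06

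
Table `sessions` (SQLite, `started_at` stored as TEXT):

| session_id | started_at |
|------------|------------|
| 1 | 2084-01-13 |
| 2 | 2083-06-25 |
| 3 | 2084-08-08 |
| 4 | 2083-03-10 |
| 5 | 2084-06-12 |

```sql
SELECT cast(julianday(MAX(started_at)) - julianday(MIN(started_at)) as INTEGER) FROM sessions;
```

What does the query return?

MIN = 2083-03-10, MAX = 2084-08-08.
21 days remain in March 2083 after the 10th (31 − 10).
Full months from April 2083 through July 2084 contribute their day counts.
Then 8 days into August 2084.
Total: 21 + 30 + 31 + 30 + 31 + 31 + 30 + 31 + 30 + 31 + 31 + 29 + 31 + 30 + 31 + 30 + 31 + 8 = 517.

517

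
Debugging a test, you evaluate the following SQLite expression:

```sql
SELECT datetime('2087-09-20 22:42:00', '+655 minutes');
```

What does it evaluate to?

2087-09-21 09:37:00

655 minutes = 10h 55m; +655 minutes from 2087-09-20 22:42:00 is 2087-09-21 09:37:00 (crosses midnight).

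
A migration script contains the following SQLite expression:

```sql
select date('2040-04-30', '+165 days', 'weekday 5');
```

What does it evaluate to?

Applying '+165 days' to 2040-04-30: counting 165 days forward gives 2040-10-12.
`weekday 5` advances to the next Friday; 2040-10-12 is already a Friday, so it stays at 2040-10-12.

2040-10-12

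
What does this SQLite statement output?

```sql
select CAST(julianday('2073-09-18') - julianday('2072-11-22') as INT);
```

8 days remain in November 2072 after the 22nd (30 − 22).
Full months from December 2072 through August 2073 contribute their day counts.
Then 18 days into September 2073.
Total: 8 + 31 + 31 + 28 + 31 + 30 + 31 + 30 + 31 + 31 + 18 = 300.

300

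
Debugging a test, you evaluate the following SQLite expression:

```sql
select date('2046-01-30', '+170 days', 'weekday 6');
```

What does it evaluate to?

2046-07-21

Applying '+170 days' to 2046-01-30: counting 170 days forward gives 2046-07-19.
`weekday 6` advances to the next Saturday; 2046-07-19 is a Thursday, so it moves forward to 2046-07-21.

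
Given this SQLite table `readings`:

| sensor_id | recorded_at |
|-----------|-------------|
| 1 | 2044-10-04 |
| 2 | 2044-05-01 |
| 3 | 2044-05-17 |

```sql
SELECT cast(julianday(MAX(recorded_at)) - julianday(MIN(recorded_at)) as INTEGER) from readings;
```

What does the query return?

MIN = 2044-05-01, MAX = 2044-10-04.
30 days remain in May 2044 after the 1st (31 − 1).
June 2044: 30 days.
July 2044: 31 days.
August 2044: 31 days.
September 2044: 30 days.
Then 4 days into October 2044.
Total: 30 + 30 + 31 + 31 + 30 + 4 = 156.

156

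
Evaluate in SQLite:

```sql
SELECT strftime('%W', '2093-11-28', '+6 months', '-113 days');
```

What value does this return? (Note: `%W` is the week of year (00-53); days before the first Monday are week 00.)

First apply '+6 months', '-113 days': 2093-11-28 → 2094-02-04.
2094-02-04 is a Thursday. SQLite's %W counts Mondays since the year started; the result is 05.

05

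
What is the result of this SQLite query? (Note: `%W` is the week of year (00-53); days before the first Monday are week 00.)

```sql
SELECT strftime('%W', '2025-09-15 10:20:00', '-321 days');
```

44

First apply '-321 days': 2025-09-15 10:20:00 → 2024-10-29 10:20:00.
2024-10-29 is a Tuesday. SQLite's %W counts Mondays since the year started; the result is 44.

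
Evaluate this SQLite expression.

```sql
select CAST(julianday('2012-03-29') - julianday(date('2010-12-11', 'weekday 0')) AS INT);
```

473

`weekday 0` advances to the next Sunday; 2010-12-11 is a Saturday, so it moves forward to 2010-12-12.
19 days remain in December 2010 after the 12th (31 − 12).
Full months from January 2011 through February 2012 contribute their day counts.
Then 29 days into March 2012.
Total: 19 + 31 + 28 + 31 + 30 + 31 + 30 + 31 + 31 + 30 + 31 + 30 + 31 + 31 + 29 + 29 = 473.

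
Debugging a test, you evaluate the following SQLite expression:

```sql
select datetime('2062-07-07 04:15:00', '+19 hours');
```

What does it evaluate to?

+19 hours from 2062-07-07 04:15:00 is 2062-07-07 23:15:00.

2062-07-07 23:15:00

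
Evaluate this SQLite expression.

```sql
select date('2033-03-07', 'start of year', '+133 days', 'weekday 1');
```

`start of year` rewinds 2033-03-07 to 2033-01-01.
Applying '+133 days' to 2033-01-01: counting 133 days forward gives 2033-05-14.
`weekday 1` advances to the next Monday; 2033-05-14 is a Saturday, so it moves forward to 2033-05-16.

2033-05-16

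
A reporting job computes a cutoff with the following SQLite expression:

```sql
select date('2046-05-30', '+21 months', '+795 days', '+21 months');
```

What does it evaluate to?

2052-02-05

Adding +21 months to 2046-05-30 targets 2048-02-30. February 2048 has only 29 days, so SQLite normalizes the 1-day overflow forward to 2048-03-01.
Applying '+795 days' to 2048-03-01: counting 795 days forward gives 2050-05-05.
Adding +21 months to 2050-05-05 gives 2052-02-05.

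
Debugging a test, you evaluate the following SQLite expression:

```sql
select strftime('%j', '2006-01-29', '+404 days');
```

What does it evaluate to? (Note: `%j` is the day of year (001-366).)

068

First apply '+404 days': 2006-01-29 → 2007-03-09.
Day-of-year for 2007-03-09: days since 2007-01-01 inclusive = 68, zero-padded to 068.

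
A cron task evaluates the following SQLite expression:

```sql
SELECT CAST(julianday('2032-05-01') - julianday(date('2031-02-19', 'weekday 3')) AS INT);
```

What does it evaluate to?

437

`weekday 3` advances to the next Wednesday; 2031-02-19 is already a Wednesday, so it stays at 2031-02-19.
9 days remain in February 2031 after the 19th (28 − 19).
Full months from March 2031 through April 2032 contribute their day counts.
Then 1 day into May 2032.
Total: 9 + 31 + 30 + 31 + 30 + 31 + 31 + 30 + 31 + 30 + 31 + 31 + 29 + 31 + 30 + 1 = 437.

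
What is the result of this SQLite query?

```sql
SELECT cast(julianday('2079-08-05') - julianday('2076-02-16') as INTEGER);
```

1266

13 days remain in February 2076 after the 16th (29 − 16).
Full months from March 2076 through July 2079 contribute their day counts.
Then 5 days into August 2079.
Total: 13 + 31 + 30 + 31 + 30 + 31 + 31 + 30 + 31 + 30 + 31 + 31 + 28 + 31 + 30 + 31 + 30 + 31 + 31 + 30 + 31 + 30 + 31 + 31 + 28 + 31 + 30 + 31 + 30 + 31 + 31 + 30 + 31 + 30 + 31 + 31 + 28 + 31 + 30 + 31 + 30 + 31 + 5 = 1266.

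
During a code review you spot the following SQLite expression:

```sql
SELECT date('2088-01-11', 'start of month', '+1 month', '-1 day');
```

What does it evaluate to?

2088-01-31

`start of month` rewinds 2088-01-11 to 2088-01-01.
Adding +1 month to 2088-01-01 gives 2088-02-01.
Going back 1 day from 2088-02-01 reaches 2088-01-31 (last day of January, 31 days).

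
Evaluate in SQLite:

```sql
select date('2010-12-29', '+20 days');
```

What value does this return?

December 2010 has 31 days; 2 remain after the 29th, so 3 days reach 2011-01-01.
Advancing 17 more days within January lands on 2011-01-18.

2011-01-18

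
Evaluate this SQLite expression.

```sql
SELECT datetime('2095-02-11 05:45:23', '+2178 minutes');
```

2095-02-12 18:03:23

2178 minutes = 36h 18m; +2178 minutes from 2095-02-11 05:45:23 is 2095-02-12 18:03:23 (crosses midnight).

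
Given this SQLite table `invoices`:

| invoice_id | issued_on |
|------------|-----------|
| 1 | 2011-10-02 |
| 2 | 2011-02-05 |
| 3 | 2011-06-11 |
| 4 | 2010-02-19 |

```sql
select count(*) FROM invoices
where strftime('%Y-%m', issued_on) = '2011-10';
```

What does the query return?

Rows with year-month 2011-10: 2011-10-02 → 1.

1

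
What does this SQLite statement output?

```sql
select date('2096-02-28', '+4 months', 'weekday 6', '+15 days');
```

Adding +4 months to 2096-02-28 gives 2096-06-28.
`weekday 6` advances to the next Saturday; 2096-06-28 is a Thursday, so it moves forward to 2096-06-30.
June 2096 has 30 days; 0 remain after the 30th, so 1 days reach 2096-07-01.
Advancing 14 more days within July lands on 2096-07-15.

2096-07-15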